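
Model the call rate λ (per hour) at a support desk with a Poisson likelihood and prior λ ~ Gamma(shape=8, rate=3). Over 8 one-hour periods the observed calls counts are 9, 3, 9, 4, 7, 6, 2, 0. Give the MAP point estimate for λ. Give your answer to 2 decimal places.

Σxᵢ = 9+3+9+4+7+6+2+0 = 40, with n = 8.
Posterior ∝ λ^7e^(−3λ) · λ^40e^(−8λ) = λ^47e^(−11λ), i.e. Gamma(shape=48, rate=11).
The mode of a Gamma(a, b) with a ≥ 1 (shape–rate) is (a−1)/b = 47/11 ≈ 4.27.

λ̂_MAP = 4.27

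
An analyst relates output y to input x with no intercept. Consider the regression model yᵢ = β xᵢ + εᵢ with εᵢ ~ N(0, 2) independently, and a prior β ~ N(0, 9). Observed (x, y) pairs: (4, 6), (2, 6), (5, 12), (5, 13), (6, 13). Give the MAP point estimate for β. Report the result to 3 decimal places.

log p(β | y) = −Σ(yᵢ − βxᵢ)²/(2·2) − β²/(2·9) + const.
Setting the derivative to zero: Σxᵢ(yᵢ − βxᵢ)/2 − β/9 = 0, so β = Σxᵢyᵢ / (Σxᵢ² + σ²/τ²).
Σxᵢyᵢ = 4·6 + 2·6 + 5·12 + 5·13 + 6·13 = 239; Σxᵢ² = 106; σ²/τ² = 2/9.
β̂_MAP = 239 / (106 + 2/9) = 239/(956/9) = 9/4 ≈ 2.250.

β̂_MAP = 2.250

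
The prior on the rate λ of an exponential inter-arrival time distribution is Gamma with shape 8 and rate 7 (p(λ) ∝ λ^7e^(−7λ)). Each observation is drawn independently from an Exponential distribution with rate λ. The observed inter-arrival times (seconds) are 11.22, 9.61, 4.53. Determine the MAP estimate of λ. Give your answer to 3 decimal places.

The Exponential(rate=λ) likelihood is ∝ λ^n e^(−λΣtᵢ). Here n = 3 and Σtᵢ = 11.22 + 9.61 + 4.53 = 25.36.
Posterior ∝ λ^7e^(−7λ) · λ^3e^(−25.36λ) = λ^10e^(−32.36λ), i.e. Gamma(11, 32.36).
Mode = (a−1)/b = 10/32.36 ≈ 0.309.

λ̂_MAP = 0.309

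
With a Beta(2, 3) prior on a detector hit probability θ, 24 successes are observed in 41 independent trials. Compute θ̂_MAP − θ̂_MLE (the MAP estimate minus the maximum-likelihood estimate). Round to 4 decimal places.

MAP − MLE = -0.0172

Posterior is Beta(26, 20); MAP = (26−1)/(46−2) = 25/44 ≈ 0.56818.
MLE ignores the prior: θ̂_MLE = k/n = 24/41 ≈ 0.58537.
Difference = 25/44 − 24/41 = -31/1804 ≈ -0.0172.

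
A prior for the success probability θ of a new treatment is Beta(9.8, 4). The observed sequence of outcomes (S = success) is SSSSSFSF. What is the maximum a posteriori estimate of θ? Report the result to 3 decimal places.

θ̂_MAP = 0.747

Prior: Beta(9.8, 4).
Data: 6 successes in 8 trials (from the sequence). The binomial likelihood contributes θ^6(1−θ)^2, so the posterior is Beta(9.8+6, 4+2) = Beta(15.8, 6).
For Beta(a, b) with a, b > 1 the mode is (a−1)/(a+b−2) = 14.8/19.8 ≈ 0.747.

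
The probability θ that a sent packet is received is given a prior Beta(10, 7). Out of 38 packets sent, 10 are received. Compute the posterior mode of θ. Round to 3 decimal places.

θ̂_MAP = 0.358

Prior: Beta(10, 7).
Data: 10 successes in 38 trials. The binomial likelihood contributes θ^10(1−θ)^28, so the posterior is Beta(10+10, 7+28) = Beta(20, 35).
For Beta(a, b) with a, b > 1 the mode is (a−1)/(a+b−2) = 19/53 ≈ 0.358.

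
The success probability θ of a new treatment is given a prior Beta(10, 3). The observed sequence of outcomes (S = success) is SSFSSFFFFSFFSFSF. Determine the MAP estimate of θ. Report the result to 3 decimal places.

θ̂_MAP = 0.593

Prior: Beta(10, 3).
Data: 7 successes in 16 trials (from the sequence). The binomial likelihood contributes θ^7(1−θ)^9, so the posterior is Beta(10+7, 3+9) = Beta(17, 12).
For Beta(a, b) with a, b > 1 the mode is (a−1)/(a+b−2) = 16/27 ≈ 0.593.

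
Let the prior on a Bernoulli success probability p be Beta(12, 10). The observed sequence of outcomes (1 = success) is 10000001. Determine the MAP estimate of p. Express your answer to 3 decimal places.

Prior: Beta(12, 10).
Data: 2 successes in 8 trials (from the sequence). The binomial likelihood contributes p^2(1−p)^6, so the posterior is Beta(12+2, 10+6) = Beta(14, 16).
For Beta(a, b) with a, b > 1 the mode is (a−1)/(a+b−2) = 13/28 ≈ 0.464.

p̂_MAP = 0.464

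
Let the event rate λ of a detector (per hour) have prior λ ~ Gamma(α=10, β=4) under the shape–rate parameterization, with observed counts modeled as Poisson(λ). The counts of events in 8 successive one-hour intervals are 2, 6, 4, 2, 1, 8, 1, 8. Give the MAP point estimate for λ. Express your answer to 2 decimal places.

Σxᵢ = 2+6+4+2+1+8+1+8 = 32, with n = 8.
Posterior ∝ λ^9e^(−4λ) · λ^32e^(−8λ) = λ^41e^(−12λ), i.e. Gamma(shape=42, rate=12).
The mode of a Gamma(a, b) with a ≥ 1 (shape–rate) is (a−1)/b = 41/12 ≈ 3.42.

λ̂_MAP = 3.42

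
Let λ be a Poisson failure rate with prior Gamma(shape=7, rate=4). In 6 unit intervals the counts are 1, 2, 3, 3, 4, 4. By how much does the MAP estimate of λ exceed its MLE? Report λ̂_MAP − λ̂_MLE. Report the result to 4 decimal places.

Σxᵢ = 17. Posterior is Gamma(24, 10); MAP = (24−1)/10 = 23/10 ≈ 2.30000.
MLE = x̄ = 17/6 ≈ 2.83333.
Difference = 23/10 − 17/6 = -8/15 ≈ -0.5333.

MAP − MLE = -0.5333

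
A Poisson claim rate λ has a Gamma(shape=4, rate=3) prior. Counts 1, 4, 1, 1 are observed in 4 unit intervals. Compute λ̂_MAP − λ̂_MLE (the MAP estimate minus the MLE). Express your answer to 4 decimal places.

Σxᵢ = 7. Posterior is Gamma(11, 7); MAP = (11−1)/7 = 10/7 ≈ 1.42857.
MLE = x̄ = 7/4 ≈ 1.75000.
Difference = 10/7 − 7/4 = -9/28 ≈ -0.3214.

MAP − MLE = -0.3214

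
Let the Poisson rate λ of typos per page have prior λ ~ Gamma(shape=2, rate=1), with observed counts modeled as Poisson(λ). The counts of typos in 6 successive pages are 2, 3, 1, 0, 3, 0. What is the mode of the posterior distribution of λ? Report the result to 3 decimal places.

Σxᵢ = 2+3+1+0+3+0 = 9, with n = 6.
Posterior ∝ λe^(−1λ) · λ^9e^(−6λ) = λ^10e^(−7λ), i.e. Gamma(shape=11, rate=7).
The mode of a Gamma(a, b) with a ≥ 1 (shape–rate) is (a−1)/b = 10/7 ≈ 1.429.

λ̂_MAP = 1.429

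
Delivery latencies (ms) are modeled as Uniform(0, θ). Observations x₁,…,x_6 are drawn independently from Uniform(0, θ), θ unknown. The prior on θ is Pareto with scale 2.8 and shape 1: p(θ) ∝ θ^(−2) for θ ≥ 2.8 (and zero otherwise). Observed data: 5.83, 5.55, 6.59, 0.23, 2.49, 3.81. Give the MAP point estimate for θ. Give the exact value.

The Uniform(0, θ) likelihood is θ^(−n) for θ ≥ max(xᵢ), zero otherwise. Here max(xᵢ) = 6.59.
Posterior ∝ θ^(−2) · θ^(−6) = θ^(−8) on θ ≥ max(2.8, 6.59) = 6.59.
This density is strictly decreasing in θ, so the posterior mode lies at the lower boundary of the support.

θ̂_MAP = 6.59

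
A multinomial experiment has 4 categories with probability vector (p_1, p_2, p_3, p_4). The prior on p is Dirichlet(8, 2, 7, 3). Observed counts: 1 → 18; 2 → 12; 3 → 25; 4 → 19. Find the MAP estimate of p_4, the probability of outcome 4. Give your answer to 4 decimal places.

MAP estimate: 0.2333

The posterior is Dirichlet(αᵢ + nᵢ) = Dirichlet(26, 14, 32, 22).
For a Dirichlet(a₁,…,a_K) with all aᵢ > 1, the mode has j-th component (aⱼ − 1)/(Σaᵢ − K).
Here Σaᵢ = 94 and K = 4, so p_4 = (22 − 1)/(94 − 4) = 21/90 ≈ 0.2333.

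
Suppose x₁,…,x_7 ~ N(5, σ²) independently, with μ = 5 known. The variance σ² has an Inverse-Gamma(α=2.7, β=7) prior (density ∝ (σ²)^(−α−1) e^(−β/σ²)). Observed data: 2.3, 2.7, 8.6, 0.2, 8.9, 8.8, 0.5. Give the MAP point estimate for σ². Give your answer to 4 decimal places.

Sum of squared deviations about the known mean: SS = (2.3−5)² + (2.7−5)² + (8.6−5)² + (0.2−5)² + (8.9−5)² + (8.8−5)² + (0.5−5)² = 98.48.
The Normal likelihood contributes (σ²)^(−n/2) exp(−SS/(2σ²)), so the posterior is Inverse-Gamma(α + n/2, β + SS/2) = Inverse-Gamma(6.2, 56.24).
The mode of Inverse-Gamma(a, b) is b/(a+1) = 56.24/7.2 ≈ 7.8111.

σ̂²_MAP = 7.8111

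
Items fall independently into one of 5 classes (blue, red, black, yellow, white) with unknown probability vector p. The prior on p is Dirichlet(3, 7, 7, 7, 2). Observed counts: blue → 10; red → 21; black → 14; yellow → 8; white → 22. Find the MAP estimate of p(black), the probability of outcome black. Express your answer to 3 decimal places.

MAP estimate of p(black) = 0.208

The posterior is Dirichlet(αᵢ + nᵢ) = Dirichlet(13, 28, 21, 15, 24).
For a Dirichlet(a₁,…,a_K) with all aᵢ > 1, the mode has j-th component (aⱼ − 1)/(Σaᵢ − K).
Here Σaᵢ = 101 and K = 5, so p(black) = (21 − 1)/(101 − 5) = 20/96 ≈ 0.208.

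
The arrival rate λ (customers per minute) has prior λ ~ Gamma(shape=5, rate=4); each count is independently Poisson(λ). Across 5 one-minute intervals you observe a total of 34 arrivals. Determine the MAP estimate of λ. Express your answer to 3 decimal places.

Σxᵢ = 34, n = 5.
Posterior ∝ λ^4e^(−4λ) · λ^34e^(−5λ) = λ^38e^(−9λ), i.e. Gamma(shape=39, rate=9).
The mode of a Gamma(a, b) with a ≥ 1 (shape–rate) is (a−1)/b = 38/9 ≈ 4.222.

λ̂_MAP = 4.222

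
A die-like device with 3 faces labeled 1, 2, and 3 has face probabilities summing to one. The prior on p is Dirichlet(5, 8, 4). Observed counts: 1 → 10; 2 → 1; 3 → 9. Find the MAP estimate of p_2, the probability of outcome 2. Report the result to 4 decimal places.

MAP estimate: 0.2353

The posterior is Dirichlet(αᵢ + nᵢ) = Dirichlet(15, 9, 13).
For a Dirichlet(a₁,…,a_K) with all aᵢ > 1, the mode has j-th component (aⱼ − 1)/(Σaᵢ − K).
Here Σaᵢ = 37 and K = 3, so p_2 = (9 − 1)/(37 − 3) = 8/34 ≈ 0.2353.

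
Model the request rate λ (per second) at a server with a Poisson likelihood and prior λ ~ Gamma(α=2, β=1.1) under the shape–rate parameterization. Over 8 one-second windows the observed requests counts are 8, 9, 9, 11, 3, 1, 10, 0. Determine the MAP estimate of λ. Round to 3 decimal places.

λ̂_MAP = 5.714

Σxᵢ = 8+9+9+11+3+1+10+0 = 51, with n = 8.
Posterior ∝ λe^(−1.1λ) · λ^51e^(−8λ) = λ^52e^(−9.1λ), i.e. Gamma(shape=53, rate=9.1).
The mode of a Gamma(a, b) with a ≥ 1 (shape–rate) is (a−1)/b = 52/9.1 ≈ 5.714.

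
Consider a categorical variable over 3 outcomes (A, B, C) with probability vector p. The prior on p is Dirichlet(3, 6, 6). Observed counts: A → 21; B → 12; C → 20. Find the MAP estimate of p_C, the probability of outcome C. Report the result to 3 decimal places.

The posterior is Dirichlet(αᵢ + nᵢ) = Dirichlet(24, 18, 26).
For a Dirichlet(a₁,…,a_K) with all aᵢ > 1, the mode has j-th component (aⱼ − 1)/(Σaᵢ − K).
Here Σaᵢ = 68 and K = 3, so p_C = (26 − 1)/(68 − 3) = 25/65 ≈ 0.385.

MAP estimate of p_C = 0.385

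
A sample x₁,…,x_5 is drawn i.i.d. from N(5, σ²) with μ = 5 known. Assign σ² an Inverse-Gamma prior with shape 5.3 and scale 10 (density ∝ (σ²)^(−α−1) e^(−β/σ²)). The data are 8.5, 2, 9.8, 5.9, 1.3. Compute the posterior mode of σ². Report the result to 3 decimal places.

Sum of squared deviations about the known mean: SS = (8.5−5)² + (2−5)² + (9.8−5)² + (5.9−5)² + (1.3−5)² = 58.79.
The Normal likelihood contributes (σ²)^(−n/2) exp(−SS/(2σ²)), so the posterior is Inverse-Gamma(α + n/2, β + SS/2) = Inverse-Gamma(7.8, 39.395).
The mode of Inverse-Gamma(a, b) is b/(a+1) = 39.395/8.8 ≈ 4.477.

σ̂²_MAP = 4.477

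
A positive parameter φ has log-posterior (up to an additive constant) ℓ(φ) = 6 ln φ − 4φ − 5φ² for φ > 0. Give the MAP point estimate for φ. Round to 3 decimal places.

ℓ'(φ) = 6/φ − 4 − 10φ. Setting this to zero and multiplying by φ: 10φ² + 4φ − 6 = 0.
φ = (−4 + √(4² + 4·10·6)) / (2·10) = (−4 + √256) / 20 = (−4 + 16)/20 = 3/5.
ℓ''(φ) = −6/φ² − 10 < 0, confirming a maximum.

φ̂_MAP = 0.600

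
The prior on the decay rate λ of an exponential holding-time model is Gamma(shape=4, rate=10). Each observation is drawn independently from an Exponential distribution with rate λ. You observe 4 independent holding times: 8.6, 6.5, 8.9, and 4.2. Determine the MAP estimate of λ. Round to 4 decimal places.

The Exponential(rate=λ) likelihood is ∝ λ^n e^(−λΣtᵢ). Here n = 4 and Σtᵢ = 8.6 + 6.5 + 8.9 + 4.2 = 28.2.
Posterior ∝ λ^3e^(−10λ) · λ^4e^(−28.2λ) = λ^7e^(−38.2λ), i.e. Gamma(8, 38.2).
Mode = (a−1)/b = 7/38.2 ≈ 0.1832.

λ̂_MAP = 0.1832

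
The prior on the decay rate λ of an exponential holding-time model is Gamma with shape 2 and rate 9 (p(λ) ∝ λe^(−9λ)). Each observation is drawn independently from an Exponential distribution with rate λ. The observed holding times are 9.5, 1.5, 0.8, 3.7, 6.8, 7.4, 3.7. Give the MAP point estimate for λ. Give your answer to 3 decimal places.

The Exponential(rate=λ) likelihood is ∝ λ^n e^(−λΣtᵢ). Here n = 7 and Σtᵢ = 9.5 + 1.5 + 0.8 + 3.7 + 6.8 + 7.4 + 3.7 = 33.4.
Posterior ∝ λe^(−9λ) · λ^7e^(−33.4λ) = λ^8e^(−42.4λ), i.e. Gamma(9, 42.4).
Mode = (a−1)/b = 8/42.4 ≈ 0.189.

λ̂_MAP = 0.189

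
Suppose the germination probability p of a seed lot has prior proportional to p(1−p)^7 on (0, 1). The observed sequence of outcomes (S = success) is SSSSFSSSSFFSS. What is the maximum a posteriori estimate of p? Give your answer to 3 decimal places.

p̂_MAP = 0.524

The prior density ∝ p(1−p)^7 is the kernel of Beta(2, 8).
Data: 10 successes in 13 trials (from the sequence). The binomial likelihood contributes p^10(1−p)^3, so the posterior is Beta(2+10, 8+3) = Beta(12, 11).
For Beta(a, b) with a, b > 1 the mode is (a−1)/(a+b−2) = 11/21 ≈ 0.524.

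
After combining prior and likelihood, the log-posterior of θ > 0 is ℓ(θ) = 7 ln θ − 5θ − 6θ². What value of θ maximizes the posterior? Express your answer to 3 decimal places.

θ̂_MAP = 0.583

ℓ'(θ) = 7/θ − 5 − 12θ. Setting this to zero and multiplying by θ: 12θ² + 5θ − 7 = 0.
θ = (−5 + √(5² + 4·12·7)) / (2·12) = (−5 + √361) / 24 = (−5 + 19)/24 = 7/12.
ℓ''(θ) = −7/θ² − 12 < 0, confirming a maximum.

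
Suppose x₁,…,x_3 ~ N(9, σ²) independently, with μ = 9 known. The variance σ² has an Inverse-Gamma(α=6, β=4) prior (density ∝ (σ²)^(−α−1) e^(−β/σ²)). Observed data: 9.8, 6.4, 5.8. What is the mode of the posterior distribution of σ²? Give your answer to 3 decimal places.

Sum of squared deviations about the known mean: SS = (9.8−9)² + (6.4−9)² + (5.8−9)² = 17.64.
The Normal likelihood contributes (σ²)^(−n/2) exp(−SS/(2σ²)), so the posterior is Inverse-Gamma(α + n/2, β + SS/2) = Inverse-Gamma(7.5, 12.82).
The mode of Inverse-Gamma(a, b) is b/(a+1) = 12.82/8.5 ≈ 1.508.

σ̂²_MAP = 1.508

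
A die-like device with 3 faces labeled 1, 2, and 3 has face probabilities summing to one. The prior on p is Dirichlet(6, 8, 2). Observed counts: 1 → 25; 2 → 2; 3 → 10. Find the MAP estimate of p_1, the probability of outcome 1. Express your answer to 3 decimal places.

The posterior is Dirichlet(αᵢ + nᵢ) = Dirichlet(31, 10, 12).
For a Dirichlet(a₁,…,a_K) with all aᵢ > 1, the mode has j-th component (aⱼ − 1)/(Σaᵢ − K).
Here Σaᵢ = 53 and K = 3, so p_1 = (31 − 1)/(53 − 3) = 30/50 ≈ 0.600.

MAP estimate: 0.600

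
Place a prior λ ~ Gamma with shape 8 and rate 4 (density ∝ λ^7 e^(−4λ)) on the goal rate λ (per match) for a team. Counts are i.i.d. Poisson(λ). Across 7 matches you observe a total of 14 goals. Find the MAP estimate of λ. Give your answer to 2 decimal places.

Σxᵢ = 14, n = 7.
Posterior ∝ λ^7e^(−4λ) · λ^14e^(−7λ) = λ^21e^(−11λ), i.e. Gamma(shape=22, rate=11).
The mode of a Gamma(a, b) with a ≥ 1 (shape–rate) is (a−1)/b = 21/11 ≈ 1.91.

λ̂_MAP = 1.91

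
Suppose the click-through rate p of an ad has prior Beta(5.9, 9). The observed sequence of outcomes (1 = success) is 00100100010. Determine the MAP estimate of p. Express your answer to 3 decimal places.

p̂_MAP = 0.331

Prior: Beta(5.9, 9).
Data: 3 successes in 11 trials (from the sequence). The binomial likelihood contributes p^3(1−p)^8, so the posterior is Beta(5.9+3, 9+8) = Beta(8.9, 17).
For Beta(a, b) with a, b > 1 the mode is (a−1)/(a+b−2) = 7.9/23.9 ≈ 0.331.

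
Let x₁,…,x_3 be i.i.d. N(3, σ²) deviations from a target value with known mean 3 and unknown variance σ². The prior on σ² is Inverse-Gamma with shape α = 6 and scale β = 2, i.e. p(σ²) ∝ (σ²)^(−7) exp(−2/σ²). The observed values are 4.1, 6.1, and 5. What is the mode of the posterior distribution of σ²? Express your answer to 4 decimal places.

Sum of squared deviations about the known mean: SS = (4.1−3)² + (6.1−3)² + (5−3)² = 14.82.
The Normal likelihood contributes (σ²)^(−n/2) exp(−SS/(2σ²)), so the posterior is Inverse-Gamma(α + n/2, β + SS/2) = Inverse-Gamma(7.5, 9.41).
The mode of Inverse-Gamma(a, b) is b/(a+1) = 9.41/8.5 ≈ 1.1071.

σ̂²_MAP = 1.1071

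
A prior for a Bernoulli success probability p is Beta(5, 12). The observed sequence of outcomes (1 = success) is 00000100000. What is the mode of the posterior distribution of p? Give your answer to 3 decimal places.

p̂_MAP = 0.192

Prior: Beta(5, 12).
Data: 1 success in 11 trials (from the sequence). The binomial likelihood contributes p(1−p)^10, so the posterior is Beta(5+1, 12+10) = Beta(6, 22).
For Beta(a, b) with a, b > 1 the mode is (a−1)/(a+b−2) = 5/26 ≈ 0.192.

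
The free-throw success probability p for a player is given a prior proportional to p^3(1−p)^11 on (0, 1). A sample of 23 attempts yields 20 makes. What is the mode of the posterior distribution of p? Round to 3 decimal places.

p̂_MAP = 0.622

The prior density ∝ p^3(1−p)^11 is the kernel of Beta(4, 12).
Data: 20 successes in 23 trials. The binomial likelihood contributes p^20(1−p)^3, so the posterior is Beta(4+20, 12+3) = Beta(24, 15).
For Beta(a, b) with a, b > 1 the mode is (a−1)/(a+b−2) = 23/37 ≈ 0.622.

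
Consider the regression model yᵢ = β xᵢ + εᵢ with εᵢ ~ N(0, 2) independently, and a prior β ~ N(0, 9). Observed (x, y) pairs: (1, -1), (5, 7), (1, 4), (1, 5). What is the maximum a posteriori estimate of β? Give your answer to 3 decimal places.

β̂_MAP = 1.524

log p(β | y) = −Σ(yᵢ − βxᵢ)²/(2·2) − β²/(2·9) + const.
Setting the derivative to zero: Σxᵢ(yᵢ − βxᵢ)/2 − β/9 = 0, so β = Σxᵢyᵢ / (Σxᵢ² + σ²/τ²).
Σxᵢyᵢ = 1·(-1) + 5·7 + 1·4 + 1·5 = 43; Σxᵢ² = 28; σ²/τ² = 2/9.
β̂_MAP = 43 / (28 + 2/9) = 43/(254/9) = 387/254 ≈ 1.524.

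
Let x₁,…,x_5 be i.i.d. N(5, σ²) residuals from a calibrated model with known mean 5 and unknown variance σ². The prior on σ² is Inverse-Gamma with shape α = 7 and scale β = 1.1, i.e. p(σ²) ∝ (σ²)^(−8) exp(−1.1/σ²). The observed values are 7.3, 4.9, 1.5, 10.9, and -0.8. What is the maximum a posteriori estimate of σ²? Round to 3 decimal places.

σ̂²_MAP = 4.200

Sum of squared deviations about the known mean: SS = (7.3−5)² + (4.9−5)² + (1.5−5)² + (10.9−5)² + (-0.8−5)² = 86.
The Normal likelihood contributes (σ²)^(−n/2) exp(−SS/(2σ²)), so the posterior is Inverse-Gamma(α + n/2, β + SS/2) = Inverse-Gamma(9.5, 44.1).
The mode of Inverse-Gamma(a, b) is b/(a+1) = 44.1/10.5 ≈ 4.200.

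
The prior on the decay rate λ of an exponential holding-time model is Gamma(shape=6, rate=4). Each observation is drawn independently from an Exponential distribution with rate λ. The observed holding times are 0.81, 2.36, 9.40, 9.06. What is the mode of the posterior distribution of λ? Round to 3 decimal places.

λ̂_MAP = 0.351

The Exponential(rate=λ) likelihood is ∝ λ^n e^(−λΣtᵢ). Here n = 4 and Σtᵢ = 0.81 + 2.36 + 9.40 + 9.06 = 21.63.
Posterior ∝ λ^5e^(−4λ) · λ^4e^(−21.63λ) = λ^9e^(−25.63λ), i.e. Gamma(10, 25.63).
Mode = (a−1)/b = 9/25.63 ≈ 0.351.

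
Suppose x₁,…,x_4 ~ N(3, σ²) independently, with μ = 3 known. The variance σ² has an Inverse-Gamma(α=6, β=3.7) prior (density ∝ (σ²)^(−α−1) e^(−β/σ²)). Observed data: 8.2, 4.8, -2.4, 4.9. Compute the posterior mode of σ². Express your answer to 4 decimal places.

Sum of squared deviations about the known mean: SS = (8.2−3)² + (4.8−3)² + (-2.4−3)² + (4.9−3)² = 63.05.
The Normal likelihood contributes (σ²)^(−n/2) exp(−SS/(2σ²)), so the posterior is Inverse-Gamma(α + n/2, β + SS/2) = Inverse-Gamma(8, 35.225).
The mode of Inverse-Gamma(a, b) is b/(a+1) = 35.225/9 ≈ 3.9139.

σ̂²_MAP = 3.9139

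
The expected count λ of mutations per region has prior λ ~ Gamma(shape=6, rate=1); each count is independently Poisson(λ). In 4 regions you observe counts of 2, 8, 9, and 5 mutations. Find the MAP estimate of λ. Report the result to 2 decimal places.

Σxᵢ = 2+8+9+5 = 24, with n = 4.
Posterior ∝ λ^5e^(−1λ) · λ^24e^(−4λ) = λ^29e^(−5λ), i.e. Gamma(shape=30, rate=5).
The mode of a Gamma(a, b) with a ≥ 1 (shape–rate) is (a−1)/b = 29/5 ≈ 5.80.

λ̂_MAP = 5.80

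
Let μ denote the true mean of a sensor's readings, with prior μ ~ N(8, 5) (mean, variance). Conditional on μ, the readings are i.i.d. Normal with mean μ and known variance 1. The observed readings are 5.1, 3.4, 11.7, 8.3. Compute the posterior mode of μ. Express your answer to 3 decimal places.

n = 4; x̄ = (5.1 + 3.4 + 11.7 + 8.3)/4 = 28.5/4 = 7.125.
For a Normal prior and Normal likelihood with known variance, the posterior is Normal; its mode equals its mean, the precision-weighted average.
Prior precision 1/σ₀² = 1/5 = 0.2; data precision n/σ² = 4/1 = 4.
μ̂ = (0.2·8 + 4·7.125) / (0.2 + 4) = 30.1/4.2 = 43/6 ≈ 7.167.

μ̂_MAP = 7.167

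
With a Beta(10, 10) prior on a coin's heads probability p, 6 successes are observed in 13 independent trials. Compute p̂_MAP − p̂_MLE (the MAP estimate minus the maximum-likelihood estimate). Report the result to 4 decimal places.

Posterior is Beta(16, 17); MAP = (16−1)/(33−2) = 15/31 ≈ 0.48387.
MLE ignores the prior: p̂_MLE = k/n = 6/13 ≈ 0.46154.
Difference = 15/31 − 6/13 = 9/403 ≈ 0.0223.

MAP − MLE = 0.0223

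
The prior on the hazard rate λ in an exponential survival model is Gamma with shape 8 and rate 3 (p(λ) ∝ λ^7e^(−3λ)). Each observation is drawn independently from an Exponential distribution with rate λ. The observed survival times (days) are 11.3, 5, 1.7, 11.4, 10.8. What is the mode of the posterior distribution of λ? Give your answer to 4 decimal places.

The Exponential(rate=λ) likelihood is ∝ λ^n e^(−λΣtᵢ). Here n = 5 and Σtᵢ = 11.3 + 5 + 1.7 + 11.4 + 10.8 = 40.2.
Posterior ∝ λ^7e^(−3λ) · λ^5e^(−40.2λ) = λ^12e^(−43.2λ), i.e. Gamma(13, 43.2).
Mode = (a−1)/b = 12/43.2 ≈ 0.2778.

λ̂_MAP = 0.2778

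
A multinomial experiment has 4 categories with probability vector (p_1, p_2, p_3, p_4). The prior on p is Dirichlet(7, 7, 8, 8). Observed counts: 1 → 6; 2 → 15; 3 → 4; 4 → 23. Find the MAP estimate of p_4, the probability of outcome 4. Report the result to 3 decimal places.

The posterior is Dirichlet(αᵢ + nᵢ) = Dirichlet(13, 22, 12, 31).
For a Dirichlet(a₁,…,a_K) with all aᵢ > 1, the mode has j-th component (aⱼ − 1)/(Σaᵢ − K).
Here Σaᵢ = 78 and K = 4, so p_4 = (31 − 1)/(78 − 4) = 30/74 ≈ 0.405.

MAP estimate: 0.405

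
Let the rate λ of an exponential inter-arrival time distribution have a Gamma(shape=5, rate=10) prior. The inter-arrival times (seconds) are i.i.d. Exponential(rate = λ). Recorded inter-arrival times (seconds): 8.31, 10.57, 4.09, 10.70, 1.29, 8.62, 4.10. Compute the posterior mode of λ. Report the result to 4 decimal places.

The Exponential(rate=λ) likelihood is ∝ λ^n e^(−λΣtᵢ). Here n = 7 and Σtᵢ = 8.31 + 10.57 + 4.09 + 10.70 + 1.29 + 8.62 + 4.10 = 47.68.
Posterior ∝ λ^4e^(−10λ) · λ^7e^(−47.68λ) = λ^11e^(−57.68λ), i.e. Gamma(12, 57.68).
Mode = (a−1)/b = 11/57.68 ≈ 0.1907.

λ̂_MAP = 0.1907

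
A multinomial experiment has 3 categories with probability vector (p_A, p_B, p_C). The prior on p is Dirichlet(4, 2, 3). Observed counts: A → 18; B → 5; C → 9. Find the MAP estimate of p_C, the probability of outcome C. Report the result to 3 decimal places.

MAP estimate of p_C = 0.289

The posterior is Dirichlet(αᵢ + nᵢ) = Dirichlet(22, 7, 12).
For a Dirichlet(a₁,…,a_K) with all aᵢ > 1, the mode has j-th component (aⱼ − 1)/(Σaᵢ − K).
Here Σaᵢ = 41 and K = 3, so p_C = (12 − 1)/(41 − 3) = 11/38 ≈ 0.289.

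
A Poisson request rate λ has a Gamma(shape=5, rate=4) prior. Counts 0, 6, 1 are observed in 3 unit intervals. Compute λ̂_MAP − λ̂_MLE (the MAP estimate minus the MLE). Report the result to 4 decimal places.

MAP − MLE = -0.7619

Σxᵢ = 7. Posterior is Gamma(12, 7); MAP = (12−1)/7 = 11/7 ≈ 1.57143.
MLE = x̄ = 7/3 ≈ 2.33333.
Difference = 11/7 − 7/3 = -16/21 ≈ -0.7619.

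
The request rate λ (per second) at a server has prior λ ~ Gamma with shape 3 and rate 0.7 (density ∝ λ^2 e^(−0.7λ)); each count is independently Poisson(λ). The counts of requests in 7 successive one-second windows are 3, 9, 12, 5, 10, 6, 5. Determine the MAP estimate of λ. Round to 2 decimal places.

Σxᵢ = 3+9+12+5+10+6+5 = 50, with n = 7.
Posterior ∝ λ^2e^(−0.7λ) · λ^50e^(−7λ) = λ^52e^(−7.7λ), i.e. Gamma(shape=53, rate=7.7).
The mode of a Gamma(a, b) with a ≥ 1 (shape–rate) is (a−1)/b = 52/7.7 ≈ 6.75.

λ̂_MAP = 6.75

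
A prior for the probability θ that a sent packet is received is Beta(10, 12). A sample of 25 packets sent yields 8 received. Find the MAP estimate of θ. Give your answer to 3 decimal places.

θ̂_MAP = 0.378

Prior: Beta(10, 12).
Data: 8 successes in 25 trials. The binomial likelihood contributes θ^8(1−θ)^17, so the posterior is Beta(10+8, 12+17) = Beta(18, 29).
For Beta(a, b) with a, b > 1 the mode is (a−1)/(a+b−2) = 17/45 ≈ 0.378.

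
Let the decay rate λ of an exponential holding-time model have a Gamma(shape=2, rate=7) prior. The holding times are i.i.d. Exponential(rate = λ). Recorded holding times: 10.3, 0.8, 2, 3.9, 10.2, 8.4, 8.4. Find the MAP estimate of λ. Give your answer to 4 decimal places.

λ̂_MAP = 0.1569

The Exponential(rate=λ) likelihood is ∝ λ^n e^(−λΣtᵢ). Here n = 7 and Σtᵢ = 10.3 + 0.8 + 2 + 3.9 + 10.2 + 8.4 + 8.4 = 44.
Posterior ∝ λe^(−7λ) · λ^7e^(−44λ) = λ^8e^(−51λ), i.e. Gamma(9, 51).
Mode = (a−1)/b = 8/51 ≈ 0.1569.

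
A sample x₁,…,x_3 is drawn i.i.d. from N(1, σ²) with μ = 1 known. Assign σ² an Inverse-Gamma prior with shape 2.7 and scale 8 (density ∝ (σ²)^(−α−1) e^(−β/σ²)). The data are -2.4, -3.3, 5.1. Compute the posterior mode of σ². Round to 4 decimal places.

σ̂²_MAP = 6.0442

Sum of squared deviations about the known mean: SS = (-2.4−1)² + (-3.3−1)² + (5.1−1)² = 46.86.
The Normal likelihood contributes (σ²)^(−n/2) exp(−SS/(2σ²)), so the posterior is Inverse-Gamma(α + n/2, β + SS/2) = Inverse-Gamma(4.2, 31.43).
The mode of Inverse-Gamma(a, b) is b/(a+1) = 31.43/5.2 ≈ 6.0442.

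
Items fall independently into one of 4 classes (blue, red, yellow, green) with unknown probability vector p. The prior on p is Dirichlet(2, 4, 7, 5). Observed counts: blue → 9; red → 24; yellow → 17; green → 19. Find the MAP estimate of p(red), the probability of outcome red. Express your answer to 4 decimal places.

MAP estimate of p(red) = 0.3253

The posterior is Dirichlet(αᵢ + nᵢ) = Dirichlet(11, 28, 24, 24).
For a Dirichlet(a₁,…,a_K) with all aᵢ > 1, the mode has j-th component (aⱼ − 1)/(Σaᵢ − K).
Here Σaᵢ = 87 and K = 4, so p(red) = (28 − 1)/(87 − 4) = 27/83 ≈ 0.3253.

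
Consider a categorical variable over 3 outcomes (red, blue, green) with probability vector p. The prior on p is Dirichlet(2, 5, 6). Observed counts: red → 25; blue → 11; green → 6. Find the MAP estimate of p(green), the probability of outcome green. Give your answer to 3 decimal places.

MAP estimate of p(green) = 0.212

The posterior is Dirichlet(αᵢ + nᵢ) = Dirichlet(27, 16, 12).
For a Dirichlet(a₁,…,a_K) with all aᵢ > 1, the mode has j-th component (aⱼ − 1)/(Σaᵢ − K).
Here Σaᵢ = 55 and K = 3, so p(green) = (12 − 1)/(55 − 3) = 11/52 ≈ 0.212.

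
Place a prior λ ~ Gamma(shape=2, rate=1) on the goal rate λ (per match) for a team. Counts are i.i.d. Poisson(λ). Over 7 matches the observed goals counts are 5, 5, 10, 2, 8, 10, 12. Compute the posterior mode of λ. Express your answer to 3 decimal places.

λ̂_MAP = 6.625

Σxᵢ = 5+5+10+2+8+10+12 = 52, with n = 7.
Posterior ∝ λe^(−1λ) · λ^52e^(−7λ) = λ^53e^(−8λ), i.e. Gamma(shape=54, rate=8).
The mode of a Gamma(a, b) with a ≥ 1 (shape–rate) is (a−1)/b = 53/8 ≈ 6.625.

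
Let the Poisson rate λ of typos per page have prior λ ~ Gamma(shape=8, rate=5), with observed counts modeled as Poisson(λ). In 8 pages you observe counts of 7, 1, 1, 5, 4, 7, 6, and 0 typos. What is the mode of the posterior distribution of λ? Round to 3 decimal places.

λ̂_MAP = 2.923

Σxᵢ = 7+1+1+5+4+7+6+0 = 31, with n = 8.
Posterior ∝ λ^7e^(−5λ) · λ^31e^(−8λ) = λ^38e^(−13λ), i.e. Gamma(shape=39, rate=13).
The mode of a Gamma(a, b) with a ≥ 1 (shape–rate) is (a−1)/b = 38/13 ≈ 2.923.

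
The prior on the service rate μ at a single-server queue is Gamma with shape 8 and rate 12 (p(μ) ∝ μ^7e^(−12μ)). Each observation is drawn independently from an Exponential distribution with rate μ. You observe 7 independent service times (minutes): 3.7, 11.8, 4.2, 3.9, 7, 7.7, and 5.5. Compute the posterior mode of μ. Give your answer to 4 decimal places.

μ̂_MAP = 0.2509

The Exponential(rate=μ) likelihood is ∝ μ^n e^(−μΣtᵢ). Here n = 7 and Σtᵢ = 3.7 + 11.8 + 4.2 + 3.9 + 7 + 7.7 + 5.5 = 43.8.
Posterior ∝ μ^7e^(−12μ) · μ^7e^(−43.8μ) = μ^14e^(−55.8μ), i.e. Gamma(15, 55.8).
Mode = (a−1)/b = 14/55.8 ≈ 0.2509.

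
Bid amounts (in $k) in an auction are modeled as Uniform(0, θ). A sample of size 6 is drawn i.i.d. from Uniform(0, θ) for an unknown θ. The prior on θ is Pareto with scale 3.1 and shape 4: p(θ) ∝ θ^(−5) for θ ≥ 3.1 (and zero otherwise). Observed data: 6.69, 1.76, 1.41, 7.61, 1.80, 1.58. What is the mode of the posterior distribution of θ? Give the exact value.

The Uniform(0, θ) likelihood is θ^(−n) for θ ≥ max(xᵢ), zero otherwise. Here max(xᵢ) = 7.61.
Posterior ∝ θ^(−5) · θ^(−6) = θ^(−11) on θ ≥ max(3.1, 7.61) = 7.61.
This density is strictly decreasing in θ, so the posterior mode lies at the lower boundary of the support.

θ̂_MAP = 7.61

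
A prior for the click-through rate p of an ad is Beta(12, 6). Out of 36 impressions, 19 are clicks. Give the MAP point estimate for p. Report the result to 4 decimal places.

Prior: Beta(12, 6).
Data: 19 successes in 36 trials. The binomial likelihood contributes p^19(1−p)^17, so the posterior is Beta(12+19, 6+17) = Beta(31, 23).
For Beta(a, b) with a, b > 1 the mode is (a−1)/(a+b−2) = 30/52 ≈ 0.5769.

p̂_MAP = 0.5769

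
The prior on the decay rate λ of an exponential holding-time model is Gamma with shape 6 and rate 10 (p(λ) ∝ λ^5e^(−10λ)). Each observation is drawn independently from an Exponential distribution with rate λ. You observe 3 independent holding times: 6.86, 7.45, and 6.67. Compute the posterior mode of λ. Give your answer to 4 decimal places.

The Exponential(rate=λ) likelihood is ∝ λ^n e^(−λΣtᵢ). Here n = 3 and Σtᵢ = 6.86 + 7.45 + 6.67 = 20.98.
Posterior ∝ λ^5e^(−10λ) · λ^3e^(−20.98λ) = λ^8e^(−30.98λ), i.e. Gamma(9, 30.98).
Mode = (a−1)/b = 8/30.98 ≈ 0.2582.

λ̂_MAP = 0.2582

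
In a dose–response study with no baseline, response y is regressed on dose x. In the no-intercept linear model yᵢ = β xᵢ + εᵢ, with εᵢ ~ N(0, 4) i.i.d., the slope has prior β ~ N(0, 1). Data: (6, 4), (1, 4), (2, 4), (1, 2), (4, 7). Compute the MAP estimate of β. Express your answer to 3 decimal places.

log p(β | y) = −Σ(yᵢ − βxᵢ)²/(2·4) − β²/(2·1) + const.
Setting the derivative to zero: Σxᵢ(yᵢ − βxᵢ)/4 − β/1 = 0, so β = Σxᵢyᵢ / (Σxᵢ² + σ²/τ²).
Σxᵢyᵢ = 6·4 + 1·4 + 2·4 + 1·2 + 4·7 = 66; Σxᵢ² = 58; σ²/τ² = 4.
β̂_MAP = 66 / (58 + 4) = 66/62 ≈ 1.065.

β̂_MAP = 1.065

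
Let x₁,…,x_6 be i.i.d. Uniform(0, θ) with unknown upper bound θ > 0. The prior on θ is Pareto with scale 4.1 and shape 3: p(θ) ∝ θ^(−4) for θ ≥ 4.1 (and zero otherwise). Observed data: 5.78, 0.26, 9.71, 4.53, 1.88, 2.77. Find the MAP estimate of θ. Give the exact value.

The Uniform(0, θ) likelihood is θ^(−n) for θ ≥ max(xᵢ), zero otherwise. Here max(xᵢ) = 9.71.
Posterior ∝ θ^(−4) · θ^(−6) = θ^(−10) on θ ≥ max(4.1, 9.71) = 9.71.
This density is strictly decreasing in θ, so the posterior mode lies at the lower boundary of the support.

θ̂_MAP = 9.71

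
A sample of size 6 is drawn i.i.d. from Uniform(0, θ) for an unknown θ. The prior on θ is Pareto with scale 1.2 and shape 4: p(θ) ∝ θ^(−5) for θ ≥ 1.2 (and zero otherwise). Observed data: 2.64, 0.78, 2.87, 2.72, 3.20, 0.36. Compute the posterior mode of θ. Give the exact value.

θ̂_MAP = 3.20

The Uniform(0, θ) likelihood is θ^(−n) for θ ≥ max(xᵢ), zero otherwise. Here max(xᵢ) = 3.20.
Posterior ∝ θ^(−5) · θ^(−6) = θ^(−11) on θ ≥ max(1.2, 3.20) = 3.20.
This density is strictly decreasing in θ, so the posterior mode lies at the lower boundary of the support.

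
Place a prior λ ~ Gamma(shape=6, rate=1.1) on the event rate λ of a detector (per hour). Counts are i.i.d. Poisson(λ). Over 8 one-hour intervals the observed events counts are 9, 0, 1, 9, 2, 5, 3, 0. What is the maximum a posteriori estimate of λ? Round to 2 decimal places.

Σxᵢ = 9+0+1+9+2+5+3+0 = 29, with n = 8.
Posterior ∝ λ^5e^(−1.1λ) · λ^29e^(−8λ) = λ^34e^(−9.1λ), i.e. Gamma(shape=35, rate=9.1).
The mode of a Gamma(a, b) with a ≥ 1 (shape–rate) is (a−1)/b = 34/9.1 ≈ 3.74.

λ̂_MAP = 3.74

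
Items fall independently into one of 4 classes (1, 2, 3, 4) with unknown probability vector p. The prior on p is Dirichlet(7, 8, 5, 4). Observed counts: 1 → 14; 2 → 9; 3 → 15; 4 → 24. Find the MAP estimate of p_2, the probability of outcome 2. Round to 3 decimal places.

The posterior is Dirichlet(αᵢ + nᵢ) = Dirichlet(21, 17, 20, 28).
For a Dirichlet(a₁,…,a_K) with all aᵢ > 1, the mode has j-th component (aⱼ − 1)/(Σaᵢ − K).
Here Σaᵢ = 86 and K = 4, so p_2 = (17 − 1)/(86 − 4) = 16/82 ≈ 0.195.

MAP estimate: 0.195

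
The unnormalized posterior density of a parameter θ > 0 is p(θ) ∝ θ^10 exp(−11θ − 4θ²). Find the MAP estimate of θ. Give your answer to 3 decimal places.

ℓ'(θ) = 10/θ − 11 − 8θ. Setting this to zero and multiplying by θ: 8θ² + 11θ − 10 = 0.
θ = (−11 + √(11² + 4·8·10)) / (2·8) = (−11 + √441) / 16 = (−11 + 21)/16 = 5/8.
ℓ''(θ) = −10/θ² − 8 < 0, confirming a maximum.

θ̂_MAP = 0.625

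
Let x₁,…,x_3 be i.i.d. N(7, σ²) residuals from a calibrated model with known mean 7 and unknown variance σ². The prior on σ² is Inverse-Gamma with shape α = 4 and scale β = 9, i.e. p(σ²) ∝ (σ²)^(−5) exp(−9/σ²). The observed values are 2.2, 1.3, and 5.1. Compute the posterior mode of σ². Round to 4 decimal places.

Sum of squared deviations about the known mean: SS = (2.2−7)² + (1.3−7)² + (5.1−7)² = 59.14.
The Normal likelihood contributes (σ²)^(−n/2) exp(−SS/(2σ²)), so the posterior is Inverse-Gamma(α + n/2, β + SS/2) = Inverse-Gamma(5.5, 38.57).
The mode of Inverse-Gamma(a, b) is b/(a+1) = 38.57/6.5 ≈ 5.9338.

σ̂²_MAP = 5.9338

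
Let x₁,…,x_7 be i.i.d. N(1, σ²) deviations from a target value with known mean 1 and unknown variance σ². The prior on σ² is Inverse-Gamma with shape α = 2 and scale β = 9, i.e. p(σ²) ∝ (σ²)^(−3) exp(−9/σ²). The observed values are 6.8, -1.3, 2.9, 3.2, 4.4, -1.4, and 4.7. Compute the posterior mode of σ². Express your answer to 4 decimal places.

Sum of squared deviations about the known mean: SS = (6.8−1)² + (-1.3−1)² + (2.9−1)² + (3.2−1)² + (4.4−1)² + (-1.4−1)² + (4.7−1)² = 78.39.
The Normal likelihood contributes (σ²)^(−n/2) exp(−SS/(2σ²)), so the posterior is Inverse-Gamma(α + n/2, β + SS/2) = Inverse-Gamma(5.5, 48.195).
The mode of Inverse-Gamma(a, b) is b/(a+1) = 48.195/6.5 ≈ 7.4146.

σ̂²_MAP = 7.4146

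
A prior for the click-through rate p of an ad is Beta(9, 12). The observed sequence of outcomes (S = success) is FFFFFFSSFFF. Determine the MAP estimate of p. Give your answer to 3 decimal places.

Prior: Beta(9, 12).
Data: 2 successes in 11 trials (from the sequence). The binomial likelihood contributes p^2(1−p)^9, so the posterior is Beta(9+2, 12+9) = Beta(11, 21).
For Beta(a, b) with a, b > 1 the mode is (a−1)/(a+b−2) = 10/30 ≈ 0.333.

p̂_MAP = 0.333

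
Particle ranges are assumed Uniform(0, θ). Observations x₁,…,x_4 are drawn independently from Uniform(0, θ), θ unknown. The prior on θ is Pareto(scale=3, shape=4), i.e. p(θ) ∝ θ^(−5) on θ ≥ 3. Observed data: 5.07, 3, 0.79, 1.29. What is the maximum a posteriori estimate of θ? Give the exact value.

θ̂_MAP = 5.07

The Uniform(0, θ) likelihood is θ^(−n) for θ ≥ max(xᵢ), zero otherwise. Here max(xᵢ) = 5.07.
Posterior ∝ θ^(−5) · θ^(−4) = θ^(−9) on θ ≥ max(3, 5.07) = 5.07.
This density is strictly decreasing in θ, so the posterior mode lies at the lower boundary of the support.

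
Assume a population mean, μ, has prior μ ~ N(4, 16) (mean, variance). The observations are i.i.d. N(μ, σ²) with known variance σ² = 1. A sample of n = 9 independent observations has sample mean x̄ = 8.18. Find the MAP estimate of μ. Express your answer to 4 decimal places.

μ̂_MAP = 8.1512

n = 9, x̄ = 8.18.
For a Normal prior and Normal likelihood with known variance, the posterior is Normal; its mode equals its mean, the precision-weighted average.
Prior precision 1/σ₀² = 1/16 = 0.0625; data precision n/σ² = 9/1 = 9.
μ̂ = (0.0625·4 + 9·8.18) / (0.0625 + 9) = 73.87/9.0625 = 29548/3625 ≈ 8.1512.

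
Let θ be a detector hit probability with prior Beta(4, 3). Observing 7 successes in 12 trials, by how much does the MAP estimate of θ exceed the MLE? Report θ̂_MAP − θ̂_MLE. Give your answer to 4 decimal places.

Posterior is Beta(11, 8); MAP = (11−1)/(19−2) = 10/17 ≈ 0.58824.
MLE ignores the prior: θ̂_MLE = k/n = 7/12 ≈ 0.58333.
Difference = 10/17 − 7/12 = 1/204 ≈ 0.0049.

MAP − MLE = 0.0049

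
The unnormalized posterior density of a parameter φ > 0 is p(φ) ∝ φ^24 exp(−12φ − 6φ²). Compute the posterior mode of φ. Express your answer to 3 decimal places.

φ̂_MAP = 1.000

ℓ'(φ) = 24/φ − 12 − 12φ. Setting this to zero and multiplying by φ: 12φ² + 12φ − 24 = 0.
φ = (−12 + √(12² + 4·12·24)) / (2·12) = (−12 + √1296) / 24 = (−12 + 36)/24 = 1.
ℓ''(φ) = −24/φ² − 12 < 0, confirming a maximum.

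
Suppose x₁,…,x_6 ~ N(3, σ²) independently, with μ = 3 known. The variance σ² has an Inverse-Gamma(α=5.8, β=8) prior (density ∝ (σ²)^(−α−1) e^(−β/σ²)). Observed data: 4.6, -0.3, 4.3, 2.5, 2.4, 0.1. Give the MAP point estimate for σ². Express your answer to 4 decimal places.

σ̂²_MAP = 2.0490

Sum of squared deviations about the known mean: SS = (4.6−3)² + (-0.3−3)² + (4.3−3)² + (2.5−3)² + (2.4−3)² + (0.1−3)² = 24.16.
The Normal likelihood contributes (σ²)^(−n/2) exp(−SS/(2σ²)), so the posterior is Inverse-Gamma(α + n/2, β + SS/2) = Inverse-Gamma(8.8, 20.08).
The mode of Inverse-Gamma(a, b) is b/(a+1) = 20.08/9.8 ≈ 2.0490.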